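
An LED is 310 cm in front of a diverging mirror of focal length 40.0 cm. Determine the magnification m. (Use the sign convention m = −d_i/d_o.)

For a diverging mirror, f = -40.0 cm.
1/d_i = 1/f − 1/d_o = 1/(-40.00) − 1/(310) = -0.02823, so d_i = -35.43 cm.
m = −d_i/d_o = −(-35.43)/(310) = +0.114.
The image is virtual, upright and reduced, behind the mirror.

m = +0.114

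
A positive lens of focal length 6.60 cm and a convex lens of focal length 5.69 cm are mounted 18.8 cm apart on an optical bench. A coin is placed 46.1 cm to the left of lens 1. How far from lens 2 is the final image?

11.7 cm

Lens 1: 1/d_i1 = 1/f₁ − 1/d_o1 = 1/(6.60) − 1/(46.1) = 0.1298, so d_i1 = 7.703 cm.
The intermediate image is 7.703 cm to the right of lens 1, which is 18.8 − (7.703) = 11.10 cm to the left of lens 2, so d_o2 = +11.10 cm.
Lens 2: 1/d_i2 = 1/f₂ − 1/d_o2 = 1/(5.69) − 1/(11.10) = 0.08566, so d_i2 = 11.7 cm.
The final image is real, 11.7 cm to the right of lens 2 (overall magnification ≈ 0.18).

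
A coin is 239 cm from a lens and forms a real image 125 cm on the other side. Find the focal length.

f = 82.1 cm (converging)

Real image ⇒ d_i = +125 cm.
1/f = 1/d_o + 1/d_i = 1/(239) + 1/(125) = 0.01218, so f = 82.1 cm.
Since f is positive, the lens is converging.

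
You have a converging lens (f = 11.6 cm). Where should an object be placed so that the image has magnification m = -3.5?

m = −d_i/d_o ⇒ d_i = −m·d_o.
1/f = 1/d_o + 1/d_i = 1/d_o − 1/(m·d_o) = (1 − 1/m)/d_o, so d_o = f(1 − 1/m) = (11.60)(1 − 1/(-3.5)) = 14.9 cm.

14.9 cm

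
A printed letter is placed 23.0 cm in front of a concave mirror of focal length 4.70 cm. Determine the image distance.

Mirror equation: 1/q = 1/f − 1/p = 1/(4.700) − 1/(23.0) = 0.2128 − 0.04348 = 0.1693, so q = 5.91 cm.
The image is real, inverted and reduced, in front of the mirror.

5.91 cm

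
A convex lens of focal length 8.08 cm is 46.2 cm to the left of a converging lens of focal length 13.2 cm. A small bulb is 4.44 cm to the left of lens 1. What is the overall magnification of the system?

m = -0.684

Lens 1: 1/d_i1 = 1/(8.08) − 1/(4.44) = -0.1015, so d_i1 = -9.856 cm; m₁ = −d_i1/d_o1 = +2.220.
d_o2 = 46.2 − (-9.856) = 56.06 cm.
Lens 2: 1/d_i2 = 1/(13.2) − 1/(56.06) = 0.05792, so d_i2 = 17.27 cm; m₂ = −d_i2/d_o2 = -0.3080.
m = m₁·m₂ = (+2.220)(-0.3080) = -0.684.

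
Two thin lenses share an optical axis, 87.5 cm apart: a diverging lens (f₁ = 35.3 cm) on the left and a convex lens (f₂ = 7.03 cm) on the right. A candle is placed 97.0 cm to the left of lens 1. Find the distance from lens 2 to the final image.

7.49 cm

Lens 1 is diverging, so f₁ = −35.3 cm.
Lens 1: 1/d_i1 = 1/f₁ − 1/d_o1 = 1/(-35.3) − 1/(97.0) = -0.03864, so d_i1 = -25.88 cm.
The intermediate image is 25.88 cm to the left of lens 1 (virtual), which is 87.5 − (-25.88) = 113.4 cm to the left of lens 2, so d_o2 = +113.4 cm.
Lens 2: 1/d_i2 = 1/f₂ − 1/d_o2 = 1/(7.03) − 1/(113.4) = 0.1334, so d_i2 = 7.49 cm.
The final image is real, 7.49 cm to the right of lens 2 (overall magnification ≈ -0.018).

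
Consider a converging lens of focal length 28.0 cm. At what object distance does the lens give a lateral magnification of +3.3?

m = −d_i/d_o ⇒ d_i = −m·d_o.
1/f = 1/d_o + 1/d_i = 1/d_o − 1/(m·d_o) = (1 − 1/m)/d_o, so d_o = f(1 − 1/m) = (28.00)(1 − 1/(+3.3)) = 19.5 cm.

19.5 cm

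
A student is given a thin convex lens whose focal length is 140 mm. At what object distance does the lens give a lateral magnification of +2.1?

m = −d_i/d_o ⇒ d_i = −m·d_o.
1/f = 1/d_o + 1/d_i = 1/d_o − 1/(m·d_o) = (1 − 1/m)/d_o, so d_o = f(1 − 1/m) = (140.0)(1 − 1/(+2.1)) = 73.3 mm.

73.3 mm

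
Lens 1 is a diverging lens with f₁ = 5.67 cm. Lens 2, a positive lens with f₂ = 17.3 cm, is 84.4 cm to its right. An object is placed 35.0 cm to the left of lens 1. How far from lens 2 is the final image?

21.5 cm

Lens 1 is diverging, so f₁ = −5.67 cm.
Lens 1: 1/d_i1 = 1/f₁ − 1/d_o1 = 1/(-5.67) − 1/(35.0) = -0.2049, so d_i1 = -4.880 cm.
The intermediate image is 4.880 cm to the left of lens 1 (virtual), which is 84.4 − (-4.880) = 89.28 cm to the left of lens 2, so d_o2 = +89.28 cm.
Lens 2: 1/d_i2 = 1/f₂ − 1/d_o2 = 1/(17.3) − 1/(89.28) = 0.04660, so d_i2 = 21.5 cm.
The final image is real, 21.5 cm to the right of lens 2 (overall magnification ≈ -0.034).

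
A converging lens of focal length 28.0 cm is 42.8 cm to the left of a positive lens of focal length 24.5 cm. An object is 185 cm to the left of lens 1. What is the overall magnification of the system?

Lens 1: 1/d_i1 = 1/(28.0) − 1/(185) = 0.03031, so d_i1 = 32.99 cm; m₁ = −d_i1/d_o1 = -0.1783.
d_o2 = 42.8 − (32.99) = 9.810 cm.
Lens 2: 1/d_i2 = 1/(24.5) − 1/(9.810) = -0.06112, so d_i2 = -16.36 cm; m₂ = −d_i2/d_o2 = +1.668.
m = m₁·m₂ = (-0.1783)(+1.668) = -0.297.

m = -0.297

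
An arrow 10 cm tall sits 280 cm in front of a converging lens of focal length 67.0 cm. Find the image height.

1/d_i = 1/f − 1/d_o = 1/(67.00) − 1/(280) = 0.01135, so d_i = 88.08 cm.
m = −d_i/d_o = -0.3146.
|h_i| = |m|·h_o = 0.3146 × 10 = 3.15 cm. The image is real, inverted and reduced, on the far side of the lens.

3.15 cm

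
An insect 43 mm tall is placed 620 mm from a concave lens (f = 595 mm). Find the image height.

For a concave lens, f = -595 mm.
1/d_i = 1/f − 1/d_o = 1/(-595.0) − 1/(620) = -0.003294, so d_i = -303.6 mm.
m = −d_i/d_o = +0.4897.
|h_i| = |m|·h_o = 0.4897 × 43 = 21.1 mm. The image is virtual, upright and reduced, on the same side as the object.

21.1 mm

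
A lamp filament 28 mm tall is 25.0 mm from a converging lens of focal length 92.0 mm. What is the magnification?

m = +1.37

1/d_i = 1/f − 1/d_o = 1/(92.00) − 1/(25.0) = -0.02913, so d_i = -34.33 mm.
m = −d_i/d_o = −(-34.33)/(25.0) = +1.37.
The image is virtual, upright and enlarged, on the same side as the object.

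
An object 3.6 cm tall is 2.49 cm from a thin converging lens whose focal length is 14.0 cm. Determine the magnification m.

m = +1.22

1/d_i = 1/f − 1/d_o = 1/(14.00) − 1/(2.49) = -0.3302, so d_i = -3.029 cm.
m = −d_i/d_o = −(-3.029)/(2.49) = +1.22.
The image is virtual, upright and enlarged, on the same side as the object.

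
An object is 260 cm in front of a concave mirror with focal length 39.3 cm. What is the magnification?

m = -0.178

1/d_i = 1/f − 1/d_o = 1/(39.30) − 1/(260) = 0.02160, so d_i = 46.30 cm.
m = −d_i/d_o = −(46.30)/(260) = -0.178.
The image is real, inverted and reduced, in front of the mirror.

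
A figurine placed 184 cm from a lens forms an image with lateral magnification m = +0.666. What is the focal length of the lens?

m = −d_i/d_o ⇒ d_i = −m·d_o = −(+0.666)·(184) = -122.5 cm.
1/f = 1/d_o + 1/d_i = 1/(184) + 1/(-122.5) = -0.002728, so f = -367 cm.
Since f is negative, the lens is diverging.

f = -367 cm (diverging)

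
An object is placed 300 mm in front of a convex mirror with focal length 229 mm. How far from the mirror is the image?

130 mm

For a convex mirror, f = -229 mm.
Mirror equation: 1/q = 1/f − 1/p = 1/(-229.0) − 1/(300) = -0.004367 − 0.003333 = -0.007700, so q = -130 mm.
The image is virtual, upright and reduced, behind the mirror.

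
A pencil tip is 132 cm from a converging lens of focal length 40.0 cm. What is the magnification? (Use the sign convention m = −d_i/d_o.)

1/d_i = 1/f − 1/d_o = 1/(40.00) − 1/(132) = 0.01742, so d_i = 57.39 cm.
m = −d_i/d_o = −(57.39)/(132) = -0.435.
The image is real, inverted and reduced, on the far side of the lens.

m = -0.435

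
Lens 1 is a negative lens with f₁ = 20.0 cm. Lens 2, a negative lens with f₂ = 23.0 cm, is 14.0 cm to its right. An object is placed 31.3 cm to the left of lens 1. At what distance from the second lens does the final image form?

Lens 1 is diverging, so f₁ = −20.0 cm.
Lens 1: 1/d_i1 = 1/f₁ − 1/d_o1 = 1/(-20.0) − 1/(31.3) = -0.08195, so d_i1 = -12.20 cm.
The intermediate image is 12.20 cm to the left of lens 1 (virtual), which is 14.0 − (-12.20) = 26.20 cm to the left of lens 2, so d_o2 = +26.20 cm.
Lens 2 is diverging, so f₂ = −23.0 cm.
Lens 2: 1/d_i2 = 1/f₂ − 1/d_o2 = 1/(-23.0) − 1/(26.20) = -0.08165, so d_i2 = -12.2 cm.
The final image is virtual, 12.2 cm to the left of lens 2 (overall magnification ≈ 0.18).

12.2 cm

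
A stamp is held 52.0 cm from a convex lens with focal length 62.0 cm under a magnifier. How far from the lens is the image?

Lens equation: 1/s_i = 1/f − 1/s_o = 1/(62.00) − 1/(52.0) = 0.01613 − 0.01923 = -0.003102, so s_i = -322 cm.
The image is virtual, upright and enlarged, on the same side as the object.

322 cm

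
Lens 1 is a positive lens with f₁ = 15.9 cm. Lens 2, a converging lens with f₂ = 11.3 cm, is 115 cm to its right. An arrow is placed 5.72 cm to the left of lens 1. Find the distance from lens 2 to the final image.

12.4 cm

Lens 1: 1/d_i1 = 1/f₁ − 1/d_o1 = 1/(15.9) − 1/(5.72) = -0.1119, so d_i1 = -8.934 cm.
The intermediate image is 8.934 cm to the left of lens 1 (virtual), which is 115 − (-8.934) = 123.9 cm to the left of lens 2, so d_o2 = +123.9 cm.
Lens 2: 1/d_i2 = 1/f₂ − 1/d_o2 = 1/(11.3) − 1/(123.9) = 0.08042, so d_i2 = 12.4 cm.
The final image is real, 12.4 cm to the right of lens 2 (overall magnification ≈ -0.16).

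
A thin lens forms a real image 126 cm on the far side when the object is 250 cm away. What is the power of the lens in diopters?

d_i = +126 cm.
1/f = 1/d_o + 1/d_i = 1/(250) + 1/(126) = 0.01194 cm⁻¹.
f = 83.78 cm = 0.8378 m, so P = 1/f = +1.19 D.

P = +1.19 D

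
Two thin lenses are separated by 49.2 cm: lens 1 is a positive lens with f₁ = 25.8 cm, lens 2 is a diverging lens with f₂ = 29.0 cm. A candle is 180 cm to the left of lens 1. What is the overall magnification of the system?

Lens 1: 1/d_i1 = 1/(25.8) − 1/(180) = 0.03320, so d_i1 = 30.12 cm; m₁ = −d_i1/d_o1 = -0.1673.
d_o2 = 49.2 − (30.12) = 19.08 cm.
f₂ = −29.0 cm (diverging).
Lens 2: 1/d_i2 = 1/(-29.0) − 1/(19.08) = -0.08689, so d_i2 = -11.51 cm; m₂ = −d_i2/d_o2 = +0.6032.
m = m₁·m₂ = (-0.1673)(+0.6032) = -0.101.

m = -0.101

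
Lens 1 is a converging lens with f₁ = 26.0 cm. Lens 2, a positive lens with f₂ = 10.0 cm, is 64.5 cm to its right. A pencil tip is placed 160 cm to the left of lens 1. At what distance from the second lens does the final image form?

Lens 1: 1/d_i1 = 1/f₁ − 1/d_o1 = 1/(26.0) − 1/(160) = 0.03221, so d_i1 = 31.04 cm.
The intermediate image is 31.04 cm to the right of lens 1, which is 64.5 − (31.04) = 33.46 cm to the left of lens 2, so d_o2 = +33.46 cm.
Lens 2: 1/d_i2 = 1/f₂ − 1/d_o2 = 1/(10.0) − 1/(33.46) = 0.07011, so d_i2 = 14.3 cm.
The final image is real, 14.3 cm to the right of lens 2 (overall magnification ≈ 0.083).

14.3 cm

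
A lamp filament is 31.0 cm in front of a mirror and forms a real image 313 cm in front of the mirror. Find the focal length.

Real image ⇒ d_i = +313 cm.
1/f = 1/d_o + 1/d_i = 1/(31.0) + 1/(313) = 0.03545, so f = 28.2 cm.
Since f is positive, the mirror is concave.

f = 28.2 cm (concave)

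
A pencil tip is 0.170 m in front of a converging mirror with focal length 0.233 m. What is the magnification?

1/d_i = 1/f − 1/d_o = 1/(0.2330) − 1/(0.170) = -1.591, so d_i = -0.6287 m.
m = −d_i/d_o = −(-0.6287)/(0.170) = +3.70.
The image is virtual, upright and enlarged, behind the mirror.

m = +3.70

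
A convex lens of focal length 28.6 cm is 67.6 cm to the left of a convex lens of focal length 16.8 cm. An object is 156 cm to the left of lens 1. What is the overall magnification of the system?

Lens 1: 1/d_i1 = 1/(28.6) − 1/(156) = 0.02855, so d_i1 = 35.02 cm; m₁ = −d_i1/d_o1 = -0.2245.
d_o2 = 67.6 − (35.02) = 32.58 cm.
Lens 2: 1/d_i2 = 1/(16.8) − 1/(32.58) = 0.02883, so d_i2 = 34.69 cm; m₂ = −d_i2/d_o2 = -1.065.
m = m₁·m₂ = (-0.2245)(-1.065) = +0.239.

m = +0.239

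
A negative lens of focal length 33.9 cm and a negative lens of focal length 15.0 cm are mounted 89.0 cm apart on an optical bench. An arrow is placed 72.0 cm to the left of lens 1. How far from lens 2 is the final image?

13.2 cm

Lens 1 is diverging, so f₁ = −33.9 cm.
Lens 1: 1/d_i1 = 1/f₁ − 1/d_o1 = 1/(-33.9) − 1/(72.0) = -0.04339, so d_i1 = -23.05 cm.
The intermediate image is 23.05 cm to the left of lens 1 (virtual), which is 89.0 − (-23.05) = 112.0 cm to the left of lens 2, so d_o2 = +112.0 cm.
Lens 2 is diverging, so f₂ = −15.0 cm.
Lens 2: 1/d_i2 = 1/f₂ − 1/d_o2 = 1/(-15.0) − 1/(112.0) = -0.07560, so d_i2 = -13.2 cm.
The final image is virtual, 13.2 cm to the left of lens 2 (overall magnification ≈ 0.038).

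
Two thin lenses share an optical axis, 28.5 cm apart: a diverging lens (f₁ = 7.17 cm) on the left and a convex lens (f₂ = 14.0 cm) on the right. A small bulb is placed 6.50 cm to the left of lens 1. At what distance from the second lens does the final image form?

24.9 cm

Lens 1 is diverging, so f₁ = −7.17 cm.
Lens 1: 1/d_i1 = 1/f₁ − 1/d_o1 = 1/(-7.17) − 1/(6.50) = -0.2933, so d_i1 = -3.409 cm.
The intermediate image is 3.409 cm to the left of lens 1 (virtual), which is 28.5 − (-3.409) = 31.91 cm to the left of lens 2, so d_o2 = +31.91 cm.
Lens 2: 1/d_i2 = 1/f₂ − 1/d_o2 = 1/(14.0) − 1/(31.91) = 0.04009, so d_i2 = 24.9 cm.
The final image is real, 24.9 cm to the right of lens 2 (overall magnification ≈ -0.41).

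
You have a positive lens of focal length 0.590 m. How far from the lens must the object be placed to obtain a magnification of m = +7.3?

0.509 m

m = −d_i/d_o ⇒ d_i = −m·d_o.
1/f = 1/d_o + 1/d_i = 1/d_o − 1/(m·d_o) = (1 − 1/m)/d_o, so d_o = f(1 − 1/m) = (0.5900)(1 − 1/(+7.3)) = 0.509 m.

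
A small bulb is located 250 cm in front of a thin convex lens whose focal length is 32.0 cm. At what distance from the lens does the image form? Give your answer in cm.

Thin-lens equation: 1/s_i = 1/f − 1/s_o = 1/(32.00) − 1/(250) = 0.03125 − 0.004000 = 0.02725, so s_i = 36.7 cm.
The image is real, inverted and reduced, on the far side of the lens.

36.7 cm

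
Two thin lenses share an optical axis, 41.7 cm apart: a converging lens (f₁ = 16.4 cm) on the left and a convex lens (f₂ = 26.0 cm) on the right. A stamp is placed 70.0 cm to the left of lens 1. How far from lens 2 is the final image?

Lens 1: 1/d_i1 = 1/f₁ − 1/d_o1 = 1/(16.4) − 1/(70.0) = 0.04669, so d_i1 = 21.42 cm.
The intermediate image is 21.42 cm to the right of lens 1, which is 41.7 − (21.42) = 20.28 cm to the left of lens 2, so d_o2 = +20.28 cm.
Lens 2: 1/d_i2 = 1/f₂ − 1/d_o2 = 1/(26.0) − 1/(20.28) = -0.01085, so d_i2 = -92.2 cm.
The final image is virtual, 92.2 cm to the left of lens 2 (overall magnification ≈ -1.4).

92.2 cm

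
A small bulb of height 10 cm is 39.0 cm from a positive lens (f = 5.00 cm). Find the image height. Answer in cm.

1.47 cm

1/d_i = 1/f − 1/d_o = 1/(5.000) − 1/(39.0) = 0.1744, so d_i = 5.735 cm.
m = −d_i/d_o = -0.1471.
|h_i| = |m|·h_o = 0.1471 × 10 = 1.47 cm. The image is real, inverted and reduced, on the far side of the lens.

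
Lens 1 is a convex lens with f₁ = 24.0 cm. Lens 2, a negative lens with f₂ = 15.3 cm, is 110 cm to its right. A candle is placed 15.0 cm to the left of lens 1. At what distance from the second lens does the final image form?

Lens 1: 1/d_i1 = 1/f₁ − 1/d_o1 = 1/(24.0) − 1/(15.0) = -0.02500, so d_i1 = -40.00 cm.
The intermediate image is 40.00 cm to the left of lens 1 (virtual), which is 110 − (-40.00) = 150.0 cm to the left of lens 2, so d_o2 = +150.0 cm.
Lens 2 is diverging, so f₂ = −15.3 cm.
Lens 2: 1/d_i2 = 1/f₂ − 1/d_o2 = 1/(-15.3) − 1/(150.0) = -0.07203, so d_i2 = -13.9 cm.
The final image is virtual, 13.9 cm to the left of lens 2 (overall magnification ≈ 0.25).

13.9 cm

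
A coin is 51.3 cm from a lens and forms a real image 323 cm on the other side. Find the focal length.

Real image ⇒ d_i = +323 cm.
1/f = 1/d_o + 1/d_i = 1/(51.3) + 1/(323) = 0.02259, so f = 44.3 cm.
Since f is positive, the lens is converging.

f = 44.3 cm (converging)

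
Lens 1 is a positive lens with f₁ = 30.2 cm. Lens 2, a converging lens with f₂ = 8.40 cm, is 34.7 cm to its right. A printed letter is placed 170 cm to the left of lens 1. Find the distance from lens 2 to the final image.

1.63 cm

Lens 1: 1/d_i1 = 1/f₁ − 1/d_o1 = 1/(30.2) − 1/(170) = 0.02723, so d_i1 = 36.72 cm.
The intermediate image is 36.72 cm to the right of lens 1, which lies 2.020 cm to the right of lens 2 — a virtual object — so d_o2 = −2.020 cm.
Lens 2: 1/d_i2 = 1/f₂ − 1/d_o2 = 1/(8.40) − 1/(-2.020) = 0.6141, so d_i2 = 1.63 cm.
The final image is real, 1.63 cm to the right of lens 2 (overall magnification ≈ -0.17).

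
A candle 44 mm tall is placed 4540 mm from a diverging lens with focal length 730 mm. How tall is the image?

6.09 mm

For a diverging lens, f = -730 mm.
1/d_i = 1/f − 1/d_o = 1/(-730.0) − 1/(4540) = -0.001590, so d_i = -628.9 mm.
m = −d_i/d_o = +0.1385.
|h_i| = |m|·h_o = 0.1385 × 44 = 6.09 mm. The image is virtual, upright and reduced, on the same side as the object.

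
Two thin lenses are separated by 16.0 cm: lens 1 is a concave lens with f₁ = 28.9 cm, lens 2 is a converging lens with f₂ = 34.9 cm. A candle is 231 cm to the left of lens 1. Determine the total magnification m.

f₁ = −28.9 cm (diverging).
Lens 1: 1/d_i1 = 1/(-28.9) − 1/(231) = -0.03893, so d_i1 = -25.69 cm; m₁ = −d_i1/d_o1 = +0.1112.
d_o2 = 16.0 − (-25.69) = 41.69 cm.
Lens 2: 1/d_i2 = 1/(34.9) − 1/(41.69) = 0.004667, so d_i2 = 214.3 cm; m₂ = −d_i2/d_o2 = -5.140.
m = m₁·m₂ = (+0.1112)(-5.140) = -0.572.

m = -0.572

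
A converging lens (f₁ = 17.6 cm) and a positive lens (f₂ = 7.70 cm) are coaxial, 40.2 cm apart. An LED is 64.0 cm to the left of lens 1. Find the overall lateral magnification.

Lens 1: 1/d_i1 = 1/(17.6) − 1/(64.0) = 0.04119, so d_i1 = 24.28 cm; m₁ = −d_i1/d_o1 = -0.3794.
d_o2 = 40.2 − (24.28) = 15.92 cm.
Lens 2: 1/d_i2 = 1/(7.70) − 1/(15.92) = 0.06706, so d_i2 = 14.91 cm; m₂ = −d_i2/d_o2 = -0.9367.
m = m₁·m₂ = (-0.3794)(-0.9367) = +0.355.

m = +0.355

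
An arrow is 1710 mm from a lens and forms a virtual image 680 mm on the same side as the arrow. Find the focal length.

f = -1130 mm (diverging)

Virtual image ⇒ d_i = −680 mm.
1/f = 1/d_o + 1/d_i = 1/(1710) + 1/(-680) = -0.0008858, so f = -1130 mm.
Since f is negative, the lens is diverging.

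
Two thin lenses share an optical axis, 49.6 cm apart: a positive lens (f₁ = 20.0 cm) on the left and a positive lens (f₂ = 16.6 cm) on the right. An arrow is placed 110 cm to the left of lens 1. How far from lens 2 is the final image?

48.8 cm

Lens 1: 1/d_i1 = 1/f₁ − 1/d_o1 = 1/(20.0) − 1/(110) = 0.04091, so d_i1 = 24.44 cm.
The intermediate image is 24.44 cm to the right of lens 1, which is 49.6 − (24.44) = 25.16 cm to the left of lens 2, so d_o2 = +25.16 cm.
Lens 2: 1/d_i2 = 1/f₂ − 1/d_o2 = 1/(16.6) − 1/(25.16) = 0.02050, so d_i2 = 48.8 cm.
The final image is real, 48.8 cm to the right of lens 2 (overall magnification ≈ 0.43).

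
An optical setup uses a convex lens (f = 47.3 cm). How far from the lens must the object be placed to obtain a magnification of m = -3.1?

62.6 cm

m = −d_i/d_o ⇒ d_i = −m·d_o.
1/f = 1/d_o + 1/d_i = 1/d_o − 1/(m·d_o) = (1 − 1/m)/d_o, so d_o = f(1 − 1/m) = (47.30)(1 − 1/(-3.1)) = 62.6 cm.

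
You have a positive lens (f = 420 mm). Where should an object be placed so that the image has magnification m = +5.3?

m = −d_i/d_o ⇒ d_i = −m·d_o.
1/f = 1/d_o + 1/d_i = 1/d_o − 1/(m·d_o) = (1 − 1/m)/d_o, so d_o = f(1 − 1/m) = (420.0)(1 − 1/(+5.3)) = 341 mm.

341 mm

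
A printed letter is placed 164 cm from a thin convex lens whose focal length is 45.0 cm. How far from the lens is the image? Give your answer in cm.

Thin-lens equation: 1/s_i = 1/f − 1/s_o = 1/(45.00) − 1/(164) = 0.02222 − 0.006098 = 0.01612, so s_i = 62.0 cm.
The image is real, inverted and reduced, on the far side of the lens.

62.0 cm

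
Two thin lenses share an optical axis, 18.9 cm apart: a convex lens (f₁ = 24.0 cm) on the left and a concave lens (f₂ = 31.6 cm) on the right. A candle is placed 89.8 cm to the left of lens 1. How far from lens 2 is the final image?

24.7 cm

Lens 1: 1/d_i1 = 1/f₁ − 1/d_o1 = 1/(24.0) − 1/(89.8) = 0.03053, so d_i1 = 32.75 cm.
The intermediate image is 32.75 cm to the right of lens 1, which lies 13.85 cm to the right of lens 2 — a virtual object — so d_o2 = −13.85 cm.
Lens 2 is diverging, so f₂ = −31.6 cm.
Lens 2: 1/d_i2 = 1/f₂ − 1/d_o2 = 1/(-31.6) − 1/(-13.85) = 0.04056, so d_i2 = 24.7 cm.
The final image is real, 24.7 cm to the right of lens 2 (overall magnification ≈ -0.65).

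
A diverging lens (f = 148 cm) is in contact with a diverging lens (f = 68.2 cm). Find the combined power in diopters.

P₁ = 1/f₁ = 1/(-1.48 m) = -0.6757 D; P₂ = 1/f₂ = 1/(-0.682 m) = -1.466 D.
For thin lenses in contact, P = P₁ + P₂ = (-0.6757) + (-1.466) = -2.14 D.

P = -2.14 D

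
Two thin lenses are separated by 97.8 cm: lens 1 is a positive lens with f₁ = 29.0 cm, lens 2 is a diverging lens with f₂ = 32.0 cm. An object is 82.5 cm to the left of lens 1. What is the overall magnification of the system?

Lens 1: 1/d_i1 = 1/(29.0) − 1/(82.5) = 0.02236, so d_i1 = 44.72 cm; m₁ = −d_i1/d_o1 = -0.5421.
d_o2 = 97.8 − (44.72) = 53.08 cm.
f₂ = −32.0 cm (diverging).
Lens 2: 1/d_i2 = 1/(-32.0) − 1/(53.08) = -0.05009, so d_i2 = -19.96 cm; m₂ = −d_i2/d_o2 = +0.3761.
m = m₁·m₂ = (-0.5421)(+0.3761) = -0.204.

m = -0.204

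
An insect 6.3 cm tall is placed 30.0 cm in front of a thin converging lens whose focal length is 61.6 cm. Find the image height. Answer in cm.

12.3 cm

1/d_i = 1/f − 1/d_o = 1/(61.60) − 1/(30.0) = -0.01710, so d_i = -58.48 cm.
m = −d_i/d_o = +1.949.
|h_i| = |m|·h_o = 1.949 × 6.3 = 12.3 cm. The image is virtual, upright and enlarged, on the same side as the object.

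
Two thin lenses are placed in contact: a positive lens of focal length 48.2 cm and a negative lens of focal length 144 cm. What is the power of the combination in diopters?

P = +1.38 D

P₁ = 1/f₁ = 1/(0.482 m) = +2.075 D; P₂ = 1/f₂ = 1/(-1.44 m) = -0.6944 D.
For thin lenses in contact, P = P₁ + P₂ = (+2.075) + (-0.6944) = +1.38 D.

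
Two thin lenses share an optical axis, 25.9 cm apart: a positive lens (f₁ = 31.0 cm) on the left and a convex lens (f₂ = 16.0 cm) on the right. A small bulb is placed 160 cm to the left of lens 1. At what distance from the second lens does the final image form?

Lens 1: 1/d_i1 = 1/f₁ − 1/d_o1 = 1/(31.0) − 1/(160) = 0.02601, so d_i1 = 38.45 cm.
The intermediate image is 38.45 cm to the right of lens 1, which lies 12.55 cm to the right of lens 2 — a virtual object — so d_o2 = −12.55 cm.
Lens 2: 1/d_i2 = 1/f₂ − 1/d_o2 = 1/(16.0) − 1/(-12.55) = 0.1422, so d_i2 = 7.03 cm.
The final image is real, 7.03 cm to the right of lens 2 (overall magnification ≈ -0.13).

7.03 cm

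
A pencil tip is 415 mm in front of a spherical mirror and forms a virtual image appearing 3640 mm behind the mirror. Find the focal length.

f = 468 mm (concave)

Virtual image ⇒ d_i = −3640 mm.
1/f = 1/d_o + 1/d_i = 1/(415) + 1/(-3640) = 0.002135, so f = 468 mm.
Since f is positive, the spherical mirror is concave.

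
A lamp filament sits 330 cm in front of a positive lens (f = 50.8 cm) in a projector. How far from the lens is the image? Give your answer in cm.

60.0 cm

Lens equation: 1/s_i = 1/f − 1/s_o = 1/(50.80) − 1/(330) = 0.01969 − 0.003030 = 0.01665, so s_i = 60.0 cm.
The image is real, inverted and reduced, on the far side of the lens.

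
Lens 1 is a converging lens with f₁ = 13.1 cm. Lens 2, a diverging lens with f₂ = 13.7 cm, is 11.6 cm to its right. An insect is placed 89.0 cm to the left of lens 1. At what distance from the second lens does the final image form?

5.18 cm

Lens 1: 1/d_i1 = 1/f₁ − 1/d_o1 = 1/(13.1) − 1/(89.0) = 0.06510, so d_i1 = 15.36 cm.
The intermediate image is 15.36 cm to the right of lens 1, which lies 3.760 cm to the right of lens 2 — a virtual object — so d_o2 = −3.760 cm.
Lens 2 is diverging, so f₂ = −13.7 cm.
Lens 2: 1/d_i2 = 1/f₂ − 1/d_o2 = 1/(-13.7) − 1/(-3.760) = 0.1930, so d_i2 = 5.18 cm.
The final image is real, 5.18 cm to the right of lens 2 (overall magnification ≈ -0.24).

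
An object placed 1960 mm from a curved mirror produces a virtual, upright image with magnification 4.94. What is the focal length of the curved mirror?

m = −d_i/d_o ⇒ d_i = −m·d_o = −(+4.94)·(1960) = -9682 mm.
1/f = 1/d_o + 1/d_i = 1/(1960) + 1/(-9682) = 0.0004069, so f = 2460 mm.
Since f is positive, the curved mirror is concave.

f = 2460 mm (concave)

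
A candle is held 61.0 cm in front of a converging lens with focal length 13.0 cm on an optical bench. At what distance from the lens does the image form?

16.5 cm

Lens equation: 1/d_i = 1/f − 1/d_o = 1/(13.00) − 1/(61.0) = 0.07692 − 0.01639 = 0.06053, so d_i = 16.5 cm.
The image is real, inverted and reduced, on the far side of the lens.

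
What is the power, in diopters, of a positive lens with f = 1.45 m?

P = +0.690 D

P = 1/f = 1/(1.45 m) = +0.690 D.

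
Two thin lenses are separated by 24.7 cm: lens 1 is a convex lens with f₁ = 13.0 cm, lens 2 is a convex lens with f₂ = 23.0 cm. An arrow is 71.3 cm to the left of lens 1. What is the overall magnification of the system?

Lens 1: 1/d_i1 = 1/(13.0) − 1/(71.3) = 0.06290, so d_i1 = 15.90 cm; m₁ = −d_i1/d_o1 = -0.2230.
d_o2 = 24.7 − (15.90) = 8.800 cm.
Lens 2: 1/d_i2 = 1/(23.0) − 1/(8.800) = -0.07016, so d_i2 = -14.25 cm; m₂ = −d_i2/d_o2 = +1.620.
m = m₁·m₂ = (-0.2230)(+1.620) = -0.361.

m = -0.361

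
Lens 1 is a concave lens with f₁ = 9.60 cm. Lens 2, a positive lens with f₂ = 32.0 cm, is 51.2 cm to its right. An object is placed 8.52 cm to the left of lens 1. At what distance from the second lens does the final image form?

75.2 cm

Lens 1 is diverging, so f₁ = −9.60 cm.
Lens 1: 1/d_i1 = 1/f₁ − 1/d_o1 = 1/(-9.60) − 1/(8.52) = -0.2215, so d_i1 = -4.514 cm.
The intermediate image is 4.514 cm to the left of lens 1 (virtual), which is 51.2 − (-4.514) = 55.71 cm to the left of lens 2, so d_o2 = +55.71 cm.
Lens 2: 1/d_i2 = 1/f₂ − 1/d_o2 = 1/(32.0) − 1/(55.71) = 0.01330, so d_i2 = 75.2 cm.
The final image is real, 75.2 cm to the right of lens 2 (overall magnification ≈ -0.71).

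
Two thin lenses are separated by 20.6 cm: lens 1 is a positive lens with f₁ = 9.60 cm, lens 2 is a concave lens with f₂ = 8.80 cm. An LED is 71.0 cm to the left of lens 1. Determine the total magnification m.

m = -0.0752

Lens 1: 1/d_i1 = 1/(9.60) − 1/(71.0) = 0.09008, so d_i1 = 11.10 cm; m₁ = −d_i1/d_o1 = -0.1563.
d_o2 = 20.6 − (11.10) = 9.500 cm.
f₂ = −8.80 cm (diverging).
Lens 2: 1/d_i2 = 1/(-8.80) − 1/(9.500) = -0.2189, so d_i2 = -4.568 cm; m₂ = −d_i2/d_o2 = +0.4809.
m = m₁·m₂ = (-0.1563)(+0.4809) = -0.0752.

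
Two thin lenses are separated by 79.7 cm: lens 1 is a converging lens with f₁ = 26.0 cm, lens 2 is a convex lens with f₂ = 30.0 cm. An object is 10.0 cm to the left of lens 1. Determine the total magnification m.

Lens 1: 1/d_i1 = 1/(26.0) − 1/(10.0) = -0.06154, so d_i1 = -16.25 cm; m₁ = −d_i1/d_o1 = +1.625.
d_o2 = 79.7 − (-16.25) = 95.95 cm.
Lens 2: 1/d_i2 = 1/(30.0) − 1/(95.95) = 0.02291, so d_i2 = 43.65 cm; m₂ = −d_i2/d_o2 = -0.4549.
m = m₁·m₂ = (+1.625)(-0.4549) = -0.739.

m = -0.739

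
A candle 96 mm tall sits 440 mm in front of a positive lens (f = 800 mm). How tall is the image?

213 mm

1/d_i = 1/f − 1/d_o = 1/(800.0) − 1/(440) = -0.001023, so d_i = -977.8 mm.
m = −d_i/d_o = +2.222.
|h_i| = |m|·h_o = 2.222 × 96 = 213 mm. The image is virtual, upright and enlarged, on the same side as the object.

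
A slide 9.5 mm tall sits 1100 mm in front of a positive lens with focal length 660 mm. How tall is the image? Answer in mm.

1/d_i = 1/f − 1/d_o = 1/(660.0) − 1/(1100) = 0.0006061, so d_i = 1650 mm.
m = −d_i/d_o = -1.500.
|h_i| = |m|·h_o = 1.500 × 9.5 = 14.2 mm. The image is real, inverted and enlarged, on the far side of the lens.

14.2 mm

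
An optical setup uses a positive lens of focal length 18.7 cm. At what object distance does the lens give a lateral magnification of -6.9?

m = −d_i/d_o ⇒ d_i = −m·d_o.
1/f = 1/d_o + 1/d_i = 1/d_o − 1/(m·d_o) = (1 − 1/m)/d_o, so d_o = f(1 − 1/m) = (18.70)(1 − 1/(-6.9)) = 21.4 cm.

21.4 cm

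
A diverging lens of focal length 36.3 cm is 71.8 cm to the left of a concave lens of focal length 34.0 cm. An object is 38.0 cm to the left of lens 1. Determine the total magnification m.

m = +0.134

f₁ = −36.3 cm (diverging).
Lens 1: 1/d_i1 = 1/(-36.3) − 1/(38.0) = -0.05386, so d_i1 = -18.57 cm; m₁ = −d_i1/d_o1 = +0.4887.
d_o2 = 71.8 − (-18.57) = 90.37 cm.
f₂ = −34.0 cm (diverging).
Lens 2: 1/d_i2 = 1/(-34.0) − 1/(90.37) = -0.04048, so d_i2 = -24.71 cm; m₂ = −d_i2/d_o2 = +0.2734.
m = m₁·m₂ = (+0.4887)(+0.2734) = +0.134.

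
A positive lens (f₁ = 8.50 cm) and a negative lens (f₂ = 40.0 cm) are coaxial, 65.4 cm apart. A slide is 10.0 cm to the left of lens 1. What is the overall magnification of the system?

Lens 1: 1/d_i1 = 1/(8.50) − 1/(10.0) = 0.01765, so d_i1 = 56.67 cm; m₁ = −d_i1/d_o1 = -5.667.
d_o2 = 65.4 − (56.67) = 8.730 cm.
f₂ = −40.0 cm (diverging).
Lens 2: 1/d_i2 = 1/(-40.0) − 1/(8.730) = -0.1395, so d_i2 = -7.166 cm; m₂ = −d_i2/d_o2 = +0.8208.
m = m₁·m₂ = (-5.667)(+0.8208) = -4.65.

m = -4.65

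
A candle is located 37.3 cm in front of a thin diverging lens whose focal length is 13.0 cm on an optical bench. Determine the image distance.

For a diverging lens, f = -13.0 cm.
Lens equation: 1/s_i = 1/f − 1/s_o = 1/(-13.00) − 1/(37.3) = -0.07692 − 0.02681 = -0.1037, so s_i = -9.64 cm.
The image is virtual, upright and reduced, on the same side as the object.

9.64 cm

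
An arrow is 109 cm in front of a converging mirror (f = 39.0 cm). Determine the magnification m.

1/d_i = 1/f − 1/d_o = 1/(39.00) − 1/(109) = 0.01647, so d_i = 60.73 cm.
m = −d_i/d_o = −(60.73)/(109) = -0.557.
The image is real, inverted and reduced, in front of the mirror.

m = -0.557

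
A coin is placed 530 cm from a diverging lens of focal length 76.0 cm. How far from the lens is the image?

For a diverging lens, f = -76.0 cm.
Lens equation: 1/v = 1/f − 1/u = 1/(-76.00) − 1/(530) = -0.01316 − 0.001887 = -0.01504, so v = -66.5 cm.
The image is virtual, upright and reduced, on the same side as the object.

66.5 cm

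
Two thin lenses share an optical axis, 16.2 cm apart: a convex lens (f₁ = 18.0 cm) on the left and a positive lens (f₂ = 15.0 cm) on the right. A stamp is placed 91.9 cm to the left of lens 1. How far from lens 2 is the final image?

4.38 cm

Lens 1: 1/d_i1 = 1/f₁ − 1/d_o1 = 1/(18.0) − 1/(91.9) = 0.04467, so d_i1 = 22.38 cm.
The intermediate image is 22.38 cm to the right of lens 1, which lies 6.180 cm to the right of lens 2 — a virtual object — so d_o2 = −6.180 cm.
Lens 2: 1/d_i2 = 1/f₂ − 1/d_o2 = 1/(15.0) − 1/(-6.180) = 0.2285, so d_i2 = 4.38 cm.
The final image is real, 4.38 cm to the right of lens 2 (overall magnification ≈ -0.17).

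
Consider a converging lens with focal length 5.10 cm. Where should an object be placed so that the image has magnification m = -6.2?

5.92 cm

m = −d_i/d_o ⇒ d_i = −m·d_o.
1/f = 1/d_o + 1/d_i = 1/d_o − 1/(m·d_o) = (1 − 1/m)/d_o, so d_o = f(1 − 1/m) = (5.100)(1 − 1/(-6.2)) = 5.92 cm.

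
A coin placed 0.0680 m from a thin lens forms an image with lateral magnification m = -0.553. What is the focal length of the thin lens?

m = −d_i/d_o ⇒ d_i = −m·d_o = −(-0.553)·(0.0680) = 0.03760 m.
1/f = 1/d_o + 1/d_i = 1/(0.0680) + 1/(0.03760) = 41.30, so f = 0.0242 m.
Since f is positive, the thin lens is converging.

f = 0.0242 m (converging)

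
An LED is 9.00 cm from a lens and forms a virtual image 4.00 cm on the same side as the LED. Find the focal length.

Virtual image ⇒ d_i = −4.00 cm.
1/f = 1/d_o + 1/d_i = 1/(9.00) + 1/(-4.00) = -0.1389, so f = -7.20 cm.
Since f is negative, the lens is diverging.

f = -7.20 cm (diverging)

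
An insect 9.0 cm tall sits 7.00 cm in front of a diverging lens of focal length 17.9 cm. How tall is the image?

For a diverging lens, f = -17.9 cm.
1/d_i = 1/f − 1/d_o = 1/(-17.90) − 1/(7.00) = -0.1987, so d_i = -5.032 cm.
m = −d_i/d_o = +0.7189.
|h_i| = |m|·h_o = 0.7189 × 9.0 = 6.47 cm. The image is virtual, upright and reduced, on the same side as the object.

6.47 cm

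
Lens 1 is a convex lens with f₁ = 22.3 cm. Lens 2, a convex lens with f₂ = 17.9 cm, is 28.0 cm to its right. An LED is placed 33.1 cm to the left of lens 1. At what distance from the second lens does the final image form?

12.4 cm

Lens 1: 1/d_i1 = 1/f₁ − 1/d_o1 = 1/(22.3) − 1/(33.1) = 0.01463, so d_i1 = 68.35 cm.
The intermediate image is 68.35 cm to the right of lens 1, which lies 40.35 cm to the right of lens 2 — a virtual object — so d_o2 = −40.35 cm.
Lens 2: 1/d_i2 = 1/f₂ − 1/d_o2 = 1/(17.9) − 1/(-40.35) = 0.08065, so d_i2 = 12.4 cm.
The final image is real, 12.4 cm to the right of lens 2 (overall magnification ≈ -0.63).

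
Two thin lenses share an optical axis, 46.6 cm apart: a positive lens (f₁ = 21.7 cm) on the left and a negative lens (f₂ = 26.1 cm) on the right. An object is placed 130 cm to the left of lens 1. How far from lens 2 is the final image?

Lens 1: 1/d_i1 = 1/f₁ − 1/d_o1 = 1/(21.7) − 1/(130) = 0.03839, so d_i1 = 26.05 cm.
The intermediate image is 26.05 cm to the right of lens 1, which is 46.6 − (26.05) = 20.55 cm to the left of lens 2, so d_o2 = +20.55 cm.
Lens 2 is diverging, so f₂ = −26.1 cm.
Lens 2: 1/d_i2 = 1/f₂ − 1/d_o2 = 1/(-26.1) − 1/(20.55) = -0.08698, so d_i2 = -11.5 cm.
The final image is virtual, 11.5 cm to the left of lens 2 (overall magnification ≈ -0.11).

11.5 cm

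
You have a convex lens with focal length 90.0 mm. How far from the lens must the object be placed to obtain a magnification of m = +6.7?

76.6 mm

m = −d_i/d_o ⇒ d_i = −m·d_o.
1/f = 1/d_o + 1/d_i = 1/d_o − 1/(m·d_o) = (1 − 1/m)/d_o, so d_o = f(1 − 1/m) = (90.00)(1 − 1/(+6.7)) = 76.6 mm.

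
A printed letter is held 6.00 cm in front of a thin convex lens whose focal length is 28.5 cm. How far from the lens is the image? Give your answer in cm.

7.60 cm

Lens equation: 1/q = 1/f − 1/p = 1/(28.50) − 1/(6.00) = 0.03509 − 0.1667 = -0.1316, so q = -7.60 cm.
The image is virtual, upright and enlarged, on the same side as the object.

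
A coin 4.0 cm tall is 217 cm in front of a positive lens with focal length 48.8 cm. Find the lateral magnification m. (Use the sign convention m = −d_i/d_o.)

1/d_i = 1/f − 1/d_o = 1/(48.80) − 1/(217) = 0.01588, so d_i = 62.96 cm.
m = −d_i/d_o = −(62.96)/(217) = -0.290.
The image is real, inverted and reduced, on the far side of the lens.

m = -0.290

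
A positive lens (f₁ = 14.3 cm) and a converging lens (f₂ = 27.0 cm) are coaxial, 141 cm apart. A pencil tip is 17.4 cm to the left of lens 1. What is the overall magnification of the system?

m = +3.69

Lens 1: 1/d_i1 = 1/(14.3) − 1/(17.4) = 0.01246, so d_i1 = 80.26 cm; m₁ = −d_i1/d_o1 = -4.613.
d_o2 = 141 − (80.26) = 60.74 cm.
Lens 2: 1/d_i2 = 1/(27.0) − 1/(60.74) = 0.02057, so d_i2 = 48.61 cm; m₂ = −d_i2/d_o2 = -0.8002.
m = m₁·m₂ = (-4.613)(-0.8002) = +3.69.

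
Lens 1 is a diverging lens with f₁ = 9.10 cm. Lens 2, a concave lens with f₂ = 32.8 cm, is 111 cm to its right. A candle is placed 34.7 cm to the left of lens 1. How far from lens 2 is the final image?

Lens 1 is diverging, so f₁ = −9.10 cm.
Lens 1: 1/d_i1 = 1/f₁ − 1/d_o1 = 1/(-9.10) − 1/(34.7) = -0.1387, so d_i1 = -7.209 cm.
The intermediate image is 7.209 cm to the left of lens 1 (virtual), which is 111 − (-7.209) = 118.2 cm to the left of lens 2, so d_o2 = +118.2 cm.
Lens 2 is diverging, so f₂ = −32.8 cm.
Lens 2: 1/d_i2 = 1/f₂ − 1/d_o2 = 1/(-32.8) − 1/(118.2) = -0.03895, so d_i2 = -25.7 cm.
The final image is virtual, 25.7 cm to the left of lens 2 (overall magnification ≈ 0.045).

25.7 cm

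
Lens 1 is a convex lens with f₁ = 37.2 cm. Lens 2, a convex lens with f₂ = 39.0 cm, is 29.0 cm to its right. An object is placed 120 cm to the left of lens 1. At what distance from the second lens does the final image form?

Lens 1: 1/d_i1 = 1/f₁ − 1/d_o1 = 1/(37.2) − 1/(120) = 0.01855, so d_i1 = 53.91 cm.
The intermediate image is 53.91 cm to the right of lens 1, which lies 24.91 cm to the right of lens 2 — a virtual object — so d_o2 = −24.91 cm.
Lens 2: 1/d_i2 = 1/f₂ − 1/d_o2 = 1/(39.0) − 1/(-24.91) = 0.06579, so d_i2 = 15.2 cm.
The final image is real, 15.2 cm to the right of lens 2 (overall magnification ≈ -0.27).

15.2 cm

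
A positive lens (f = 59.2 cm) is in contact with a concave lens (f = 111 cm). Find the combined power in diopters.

P = +0.788 D

P₁ = 1/f₁ = 1/(0.592 m) = +1.689 D; P₂ = 1/f₂ = 1/(-1.11 m) = -0.9009 D.
For thin lenses in contact, P = P₁ + P₂ = (+1.689) + (-0.9009) = +0.788 D.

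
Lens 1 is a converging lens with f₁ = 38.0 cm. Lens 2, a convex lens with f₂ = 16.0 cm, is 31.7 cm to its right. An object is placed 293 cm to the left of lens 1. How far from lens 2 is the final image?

6.84 cm

Lens 1: 1/d_i1 = 1/f₁ − 1/d_o1 = 1/(38.0) − 1/(293) = 0.02290, so d_i1 = 43.66 cm.
The intermediate image is 43.66 cm to the right of lens 1, which lies 11.96 cm to the right of lens 2 — a virtual object — so d_o2 = −11.96 cm.
Lens 2: 1/d_i2 = 1/f₂ − 1/d_o2 = 1/(16.0) − 1/(-11.96) = 0.1461, so d_i2 = 6.84 cm.
The final image is real, 6.84 cm to the right of lens 2 (overall magnification ≈ -0.085).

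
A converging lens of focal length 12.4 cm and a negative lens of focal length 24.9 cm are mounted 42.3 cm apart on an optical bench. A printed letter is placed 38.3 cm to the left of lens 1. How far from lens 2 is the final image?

12.2 cm

Lens 1: 1/d_i1 = 1/f₁ − 1/d_o1 = 1/(12.4) − 1/(38.3) = 0.05454, so d_i1 = 18.34 cm.
The intermediate image is 18.34 cm to the right of lens 1, which is 42.3 − (18.34) = 23.96 cm to the left of lens 2, so d_o2 = +23.96 cm.
Lens 2 is diverging, so f₂ = −24.9 cm.
Lens 2: 1/d_i2 = 1/f₂ − 1/d_o2 = 1/(-24.9) − 1/(23.96) = -0.08190, so d_i2 = -12.2 cm.
The final image is virtual, 12.2 cm to the left of lens 2 (overall magnification ≈ -0.24).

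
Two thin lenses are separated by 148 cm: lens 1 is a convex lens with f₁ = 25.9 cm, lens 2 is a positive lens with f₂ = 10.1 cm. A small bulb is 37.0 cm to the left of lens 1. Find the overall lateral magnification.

Lens 1: 1/d_i1 = 1/(25.9) − 1/(37.0) = 0.01158, so d_i1 = 86.33 cm; m₁ = −d_i1/d_o1 = -2.333.
d_o2 = 148 − (86.33) = 61.67 cm.
Lens 2: 1/d_i2 = 1/(10.1) − 1/(61.67) = 0.08279, so d_i2 = 12.08 cm; m₂ = −d_i2/d_o2 = -0.1959.
m = m₁·m₂ = (-2.333)(-0.1959) = +0.457.

m = +0.457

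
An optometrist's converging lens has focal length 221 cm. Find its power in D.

f = 221 cm = 2.21 m.
P = 1/f = 1/(2.21 m) = +0.452 D.

P = +0.452 D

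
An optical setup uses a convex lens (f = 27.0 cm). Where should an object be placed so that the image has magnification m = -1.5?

m = −d_i/d_o ⇒ d_i = −m·d_o.
1/f = 1/d_o + 1/d_i = 1/d_o − 1/(m·d_o) = (1 − 1/m)/d_o, so d_o = f(1 − 1/m) = (27.00)(1 − 1/(-1.5)) = 45.0 cm.

45.0 cm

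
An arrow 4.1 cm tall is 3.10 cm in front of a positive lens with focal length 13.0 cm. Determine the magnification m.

m = +1.31

1/d_i = 1/f − 1/d_o = 1/(13.00) − 1/(3.10) = -0.2457, so d_i = -4.071 cm.
m = −d_i/d_o = −(-4.071)/(3.10) = +1.31.
The image is virtual, upright and enlarged, on the same side as the object.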